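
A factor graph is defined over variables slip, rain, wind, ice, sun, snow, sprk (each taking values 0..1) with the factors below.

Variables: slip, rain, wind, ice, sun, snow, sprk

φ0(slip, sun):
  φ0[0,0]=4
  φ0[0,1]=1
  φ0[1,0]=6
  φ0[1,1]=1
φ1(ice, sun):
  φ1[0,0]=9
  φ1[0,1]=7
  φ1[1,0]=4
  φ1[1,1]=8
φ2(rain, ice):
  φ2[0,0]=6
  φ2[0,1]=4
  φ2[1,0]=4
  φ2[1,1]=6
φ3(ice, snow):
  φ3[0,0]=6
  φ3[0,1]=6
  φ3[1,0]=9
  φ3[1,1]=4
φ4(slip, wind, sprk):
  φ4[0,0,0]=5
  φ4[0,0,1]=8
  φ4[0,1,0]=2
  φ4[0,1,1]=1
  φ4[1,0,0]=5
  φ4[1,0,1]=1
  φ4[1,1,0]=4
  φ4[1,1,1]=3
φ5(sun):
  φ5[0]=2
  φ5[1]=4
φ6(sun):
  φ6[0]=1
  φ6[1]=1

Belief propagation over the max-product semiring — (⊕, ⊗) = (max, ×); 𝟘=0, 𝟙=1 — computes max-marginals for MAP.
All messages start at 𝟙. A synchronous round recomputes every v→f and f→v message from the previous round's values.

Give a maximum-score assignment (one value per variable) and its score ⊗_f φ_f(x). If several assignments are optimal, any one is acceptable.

init: all messages = 𝟙 over 2 values
r1 m[φ0→slip] = [4, 6]
r1 m[φ0→sun] = [6, 1]
r1 m[φ1→ice] = [9, 8]
r1 m[φ1→sun] = [9, 8]
r1 m[φ2→rain] = [6, 6]
r1 m[φ2→ice] = [6, 6]
r1 m[φ3→ice] = [6, 9]
r1 m[φ3→snow] = [9, 6]
r1 m[φ4→slip] = [8, 5]
r1 m[φ4→wind] = [8, 4]
r1 m[φ4→sprk] = [5, 8]
r1 m[φ5→sun] = [2, 4]
r1 m[φ6→sun] = [1, 1]
r1 m[slip→φ0] = [1, 1]
r1 m[slip→φ4] = [1, 1]
r1 m[rain→φ2] = [1, 1]
r1 m[wind→φ4] = [1, 1]
r1 m[ice→φ1] = [1, 1]
r1 m[ice→φ2] = [1, 1]
r1 m[ice→φ3] = [1, 1]
r1 m[sun→φ0] = [1, 1]
r1 m[sun→φ1] = [1, 1]
r1 m[sun→φ5] = [1, 1]
r1 m[sun→φ6] = [1, 1]
r1 m[snow→φ3] = [1, 1]
r1 m[sprk→φ4] = [1, 1]
r2 m[φ0→slip] = [4, 6]
r2 m[φ0→sun] = [6, 1]
r2 m[φ1→ice] = [9, 8]
r2 m[φ1→sun] = [9, 8]
r2 m[φ2→rain] = [6, 6]
r2 m[φ2→ice] = [6, 6]
r2 m[φ3→ice] = [6, 9]
r2 m[φ3→snow] = [9, 6]
r2 m[φ4→slip] = [8, 5]
r2 m[φ4→wind] = [8, 4]
r2 m[φ4→sprk] = [5, 8]
r2 m[φ5→sun] = [2, 4]
r2 m[φ6→sun] = [1, 1]
r2 m[slip→φ0] = [8, 5]
r2 m[slip→φ4] = [4, 6]
r2 m[rain→φ2] = [1, 1]
r2 m[wind→φ4] = [1, 1]
r2 m[ice→φ1] = [36, 54]
r2 m[ice→φ2] = [54, 72]
r2 m[ice→φ3] = [54, 48]
r2 m[sun→φ0] = [18, 32]
r2 m[sun→φ1] = [12, 4]
r2 m[sun→φ5] = [54, 8]
r2 m[sun→φ6] = [108, 32]
r2 m[snow→φ3] = [1, 1]
r2 m[sprk→φ4] = [1, 1]
r3 m[φ0→slip] = [72, 108]
r3 m[φ0→sun] = [32, 8]
r3 m[φ1→ice] = [108, 48]
r3 m[φ1→sun] = [324, 432]
r3 m[φ2→rain] = [324, 432]
r3 m[φ2→ice] = [6, 6]
r3 m[φ3→ice] = [6, 9]
r3 m[φ3→snow] = [432, 324]
r3 m[φ4→slip] = [8, 5]
r3 m[φ4→wind] = [32, 24]
r3 m[φ4→sprk] = [30, 32]
r3 m[φ5→sun] = [2, 4]
r3 m[φ6→sun] = [1, 1]
r3 m[slip→φ0] = [8, 5]
r3 m[slip→φ4] = [4, 6]
r3 m[rain→φ2] = [1, 1]
r3 m[wind→φ4] = [1, 1]
r3 m[ice→φ1] = [36, 54]
r3 m[ice→φ2] = [54, 72]
r3 m[ice→φ3] = [54, 48]
r3 m[sun→φ0] = [18, 32]
r3 m[sun→φ1] = [12, 4]
r3 m[sun→φ5] = [54, 8]
r3 m[sun→φ6] = [108, 32]
r3 m[snow→φ3] = [1, 1]
r3 m[sprk→φ4] = [1, 1]
r4 m[φ0→slip] = [72, 108]
r4 m[φ0→sun] = [32, 8]
r4 m[φ1→ice] = [108, 48]
r4 m[φ1→sun] = [324, 432]
r4 m[φ2→rain] = [324, 432]
r4 m[φ2→ice] = [6, 6]
r4 m[φ3→ice] = [6, 9]
r4 m[φ3→snow] = [432, 324]
r4 m[φ4→slip] = [8, 5]
r4 m[φ4→wind] = [32, 24]
r4 m[φ4→sprk] = [30, 32]
r4 m[φ5→sun] = [2, 4]
r4 m[φ6→sun] = [1, 1]
r4 m[slip→φ0] = [8, 5]
r4 m[slip→φ4] = [72, 108]
r4 m[rain→φ2] = [1, 1]
r4 m[wind→φ4] = [1, 1]
r4 m[ice→φ1] = [36, 54]
r4 m[ice→φ2] = [648, 432]
r4 m[ice→φ3] = [648, 288]
r4 m[sun→φ0] = [648, 1728]
r4 m[sun→φ1] = [64, 32]
r4 m[sun→φ5] = [10368, 3456]
r4 m[sun→φ6] = [20736, 13824]
r4 m[snow→φ3] = [1, 1]
r4 m[sprk→φ4] = [1, 1]
r5 m[φ0→slip] = [2592, 3888]
r5 m[φ0→sun] = [32, 8]
r5 m[φ1→ice] = [576, 256]
r5 m[φ1→sun] = [324, 432]
r5 m[φ2→rain] = [3888, 2592]
r5 m[φ2→ice] = [6, 6]
r5 m[φ3→ice] = [6, 9]
r5 m[φ3→snow] = [3888, 3888]
r5 m[φ4→slip] = [8, 5]
r5 m[φ4→wind] = [576, 432]
r5 m[φ4→sprk] = [540, 576]
r5 m[φ5→sun] = [2, 4]
r5 m[φ6→sun] = [1, 1]
r5 m[slip→φ0] = [8, 5]
r5 m[slip→φ4] = [72, 108]
r5 m[rain→φ2] = [1, 1]
r5 m[wind→φ4] = [1, 1]
r5 m[ice→φ1] = [36, 54]
r5 m[ice→φ2] = [648, 432]
r5 m[ice→φ3] = [648, 288]
r5 m[sun→φ0] = [648, 1728]
r5 m[sun→φ1] = [64, 32]
r5 m[sun→φ5] = [10368, 3456]
r5 m[sun→φ6] = [20736, 13824]
r5 m[snow→φ3] = [1, 1]
r5 m[sprk→φ4] = [1, 1]
r6 m[φ0→slip] = [2592, 3888]
r6 m[φ0→sun] = [32, 8]
r6 m[φ1→ice] = [576, 256]
r6 m[φ1→sun] = [324, 432]
r6 m[φ2→rain] = [3888, 2592]
r6 m[φ2→ice] = [6, 6]
r6 m[φ3→ice] = [6, 9]
r6 m[φ3→snow] = [3888, 3888]
r6 m[φ4→slip] = [8, 5]
r6 m[φ4→wind] = [576, 432]
r6 m[φ4→sprk] = [540, 576]
r6 m[φ5→sun] = [2, 4]
r6 m[φ6→sun] = [1, 1]
r6 m[slip→φ0] = [8, 5]
r6 m[slip→φ4] = [2592, 3888]
r6 m[rain→φ2] = [1, 1]
r6 m[wind→φ4] = [1, 1]
r6 m[ice→φ1] = [36, 54]
r6 m[ice→φ2] = [3456, 2304]
r6 m[ice→φ3] = [3456, 1536]
r6 m[sun→φ0] = [648, 1728]
r6 m[sun→φ1] = [64, 32]
r6 m[sun→φ5] = [10368, 3456]
r6 m[sun→φ6] = [20736, 13824]
r6 m[snow→φ3] = [1, 1]
r6 m[sprk→φ4] = [1, 1]
r7 m[φ0→slip] = [2592, 3888]
r7 m[φ0→sun] = [32, 8]
r7 m[φ1→ice] = [576, 256]
r7 m[φ1→sun] = [324, 432]
r7 m[φ2→rain] = [20736, 13824]
r7 m[φ2→ice] = [6, 6]
r7 m[φ3→ice] = [6, 9]
r7 m[φ3→snow] = [20736, 20736]
r7 m[φ4→slip] = [8, 5]
r7 m[φ4→wind] = [20736, 15552]
r7 m[φ4→sprk] = [19440, 20736]
r7 m[φ5→sun] = [2, 4]
r7 m[φ6→sun] = [1, 1]
r7 m[slip→φ0] = [8, 5]
r7 m[slip→φ4] = [2592, 3888]
r7 m[rain→φ2] = [1, 1]
r7 m[wind→φ4] = [1, 1]
r7 m[ice→φ1] = [36, 54]
r7 m[ice→φ2] = [3456, 2304]
r7 m[ice→φ3] = [3456, 1536]
r7 m[sun→φ0] = [648, 1728]
r7 m[sun→φ1] = [64, 32]
r7 m[sun→φ5] = [10368, 3456]
r7 m[sun→φ6] = [20736, 13824]
r7 m[snow→φ3] = [1, 1]
r7 m[sprk→φ4] = [1, 1]
r8 m[φ0→slip] = [2592, 3888]
r8 m[φ0→sun] = [32, 8]
r8 m[φ1→ice] = [576, 256]
r8 m[φ1→sun] = [324, 432]
r8 m[φ2→rain] = [20736, 13824]
r8 m[φ2→ice] = [6, 6]
r8 m[φ3→ice] = [6, 9]
r8 m[φ3→snow] = [20736, 20736]
r8 m[φ4→slip] = [8, 5]
r8 m[φ4→wind] = [20736, 15552]
r8 m[φ4→sprk] = [19440, 20736]
r8 m[φ5→sun] = [2, 4]
r8 m[φ6→sun] = [1, 1]
r8 m[slip→φ0] = [8, 5]
r8 m[slip→φ4] = [2592, 3888]
r8 m[rain→φ2] = [1, 1]
r8 m[wind→φ4] = [1, 1]
r8 m[ice→φ1] = [36, 54]
r8 m[ice→φ2] = [3456, 2304]
r8 m[ice→φ3] = [3456, 1536]
r8 m[sun→φ0] = [648, 1728]
r8 m[sun→φ1] = [64, 32]
r8 m[sun→φ5] = [10368, 3456]
r8 m[sun→φ6] = [20736, 13824]
r8 m[snow→φ3] = [1, 1]
r8 m[sprk→φ4] = [1, 1]
fixed point reached at round 8
traceback from slip: (slip=0, rain=0, wind=0, ice=0, sun=0, snow=0, sprk=1), score=20736

assignment: (slip=0, rain=0, wind=0, ice=0, sun=0, snow=0, sprk=1); score = 20736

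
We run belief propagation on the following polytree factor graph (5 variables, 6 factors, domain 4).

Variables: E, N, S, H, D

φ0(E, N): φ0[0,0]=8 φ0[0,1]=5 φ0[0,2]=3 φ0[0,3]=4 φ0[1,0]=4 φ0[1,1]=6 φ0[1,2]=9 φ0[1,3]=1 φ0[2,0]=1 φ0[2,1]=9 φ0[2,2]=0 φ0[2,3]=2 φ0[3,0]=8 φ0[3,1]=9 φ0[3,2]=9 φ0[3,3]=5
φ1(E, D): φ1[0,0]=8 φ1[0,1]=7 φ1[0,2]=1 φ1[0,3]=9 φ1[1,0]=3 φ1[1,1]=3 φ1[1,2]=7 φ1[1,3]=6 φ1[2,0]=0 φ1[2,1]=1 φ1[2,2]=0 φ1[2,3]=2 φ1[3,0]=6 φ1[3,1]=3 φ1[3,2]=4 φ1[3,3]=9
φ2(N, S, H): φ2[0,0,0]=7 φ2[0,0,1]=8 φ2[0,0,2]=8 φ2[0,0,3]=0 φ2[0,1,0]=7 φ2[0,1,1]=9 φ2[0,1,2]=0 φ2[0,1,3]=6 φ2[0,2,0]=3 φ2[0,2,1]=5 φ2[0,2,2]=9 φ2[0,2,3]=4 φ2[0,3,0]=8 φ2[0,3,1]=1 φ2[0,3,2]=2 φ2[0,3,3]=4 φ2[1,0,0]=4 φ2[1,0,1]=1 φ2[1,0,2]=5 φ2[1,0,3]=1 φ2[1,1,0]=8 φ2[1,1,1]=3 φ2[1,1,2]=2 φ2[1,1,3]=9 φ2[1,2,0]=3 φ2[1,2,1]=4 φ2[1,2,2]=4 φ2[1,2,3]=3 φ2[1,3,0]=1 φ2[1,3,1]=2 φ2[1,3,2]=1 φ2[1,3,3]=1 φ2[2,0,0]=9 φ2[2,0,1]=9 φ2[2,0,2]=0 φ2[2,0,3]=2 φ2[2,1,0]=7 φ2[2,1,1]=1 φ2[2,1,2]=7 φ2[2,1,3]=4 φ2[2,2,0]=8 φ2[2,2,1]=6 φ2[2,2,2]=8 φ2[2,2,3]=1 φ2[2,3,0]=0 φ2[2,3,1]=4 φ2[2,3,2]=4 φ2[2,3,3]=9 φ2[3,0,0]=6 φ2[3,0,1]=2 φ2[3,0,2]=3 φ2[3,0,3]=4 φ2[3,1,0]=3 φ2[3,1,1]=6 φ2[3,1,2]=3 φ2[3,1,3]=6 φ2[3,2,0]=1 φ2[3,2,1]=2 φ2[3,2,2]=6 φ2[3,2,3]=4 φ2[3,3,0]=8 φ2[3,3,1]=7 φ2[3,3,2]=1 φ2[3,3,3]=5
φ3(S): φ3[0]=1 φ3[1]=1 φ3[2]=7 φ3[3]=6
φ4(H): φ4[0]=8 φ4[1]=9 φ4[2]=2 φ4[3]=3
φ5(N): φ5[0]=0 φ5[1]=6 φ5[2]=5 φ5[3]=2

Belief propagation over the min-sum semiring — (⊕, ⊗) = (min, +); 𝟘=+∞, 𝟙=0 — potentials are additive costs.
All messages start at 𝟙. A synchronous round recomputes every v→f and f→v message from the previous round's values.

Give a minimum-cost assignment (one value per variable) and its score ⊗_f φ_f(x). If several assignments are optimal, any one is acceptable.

init: all messages = 𝟙 over 4 values
r1 m[φ0→E] = [3, 1, 0, 5]
r1 m[φ0→N] = [1, 5, 0, 1]
r1 m[φ1→E] = [1, 3, 0, 3]
r1 m[φ1→D] = [0, 1, 0, 2]
r1 m[φ2→N] = [0, 1, 0, 1]
r1 m[φ2→S] = [0, 0, 1, 0]
r1 m[φ2→H] = [0, 1, 0, 0]
r1 m[φ3→S] = [1, 1, 7, 6]
r1 m[φ4→H] = [8, 9, 2, 3]
r1 m[φ5→N] = [0, 6, 5, 2]
r1 m[E→φ0] = [0, 0, 0, 0]
r1 m[E→φ1] = [0, 0, 0, 0]
r1 m[N→φ0] = [0, 0, 0, 0]
r1 m[N→φ2] = [0, 0, 0, 0]
r1 m[N→φ5] = [0, 0, 0, 0]
r1 m[S→φ2] = [0, 0, 0, 0]
r1 m[S→φ3] = [0, 0, 0, 0]
r1 m[H→φ2] = [0, 0, 0, 0]
r1 m[H→φ4] = [0, 0, 0, 0]
r1 m[D→φ1] = [0, 0, 0, 0]
r2 m[φ0→E] = [3, 1, 0, 5]
r2 m[φ0→N] = [1, 5, 0, 1]
r2 m[φ1→E] = [1, 3, 0, 3]
r2 m[φ1→D] = [0, 1, 0, 2]
r2 m[φ2→N] = [0, 1, 0, 1]
r2 m[φ2→S] = [0, 0, 1, 0]
r2 m[φ2→H] = [0, 1, 0, 0]
r2 m[φ3→S] = [1, 1, 7, 6]
r2 m[φ4→H] = [8, 9, 2, 3]
r2 m[φ5→N] = [0, 6, 5, 2]
r2 m[E→φ0] = [1, 3, 0, 3]
r2 m[E→φ1] = [3, 1, 0, 5]
r2 m[N→φ0] = [0, 7, 5, 3]
r2 m[N→φ2] = [1, 11, 5, 3]
r2 m[N→φ5] = [1, 6, 0, 2]
r2 m[S→φ2] = [1, 1, 7, 6]
r2 m[S→φ3] = [0, 0, 1, 0]
r2 m[H→φ2] = [8, 9, 2, 3]
r2 m[H→φ4] = [0, 1, 0, 0]
r2 m[D→φ1] = [0, 0, 0, 0]
r3 m[φ0→E] = [7, 4, 1, 8]
r3 m[φ0→N] = [1, 6, 0, 2]
r3 m[φ1→E] = [1, 3, 0, 3]
r3 m[φ1→D] = [0, 1, 0, 2]
r3 m[φ2→N] = [3, 5, 3, 6]
r3 m[φ2→S] = [4, 3, 8, 5]
r3 m[φ2→H] = [7, 6, 2, 2]
r3 m[φ3→S] = [1, 1, 7, 6]
r3 m[φ4→H] = [8, 9, 2, 3]
r3 m[φ5→N] = [0, 6, 5, 2]
r3 m[E→φ0] = [1, 3, 0, 3]
r3 m[E→φ1] = [3, 1, 0, 5]
r3 m[N→φ0] = [0, 7, 5, 3]
r3 m[N→φ2] = [1, 11, 5, 3]
r3 m[N→φ5] = [1, 6, 0, 2]
r3 m[S→φ2] = [1, 1, 7, 6]
r3 m[S→φ3] = [0, 0, 1, 0]
r3 m[H→φ2] = [8, 9, 2, 3]
r3 m[H→φ4] = [0, 1, 0, 0]
r3 m[D→φ1] = [0, 0, 0, 0]
r4 m[φ0→E] = [7, 4, 1, 8]
r4 m[φ0→N] = [1, 6, 0, 2]
r4 m[φ1→E] = [1, 3, 0, 3]
r4 m[φ1→D] = [0, 1, 0, 2]
r4 m[φ2→N] = [3, 5, 3, 6]
r4 m[φ2→S] = [4, 3, 8, 5]
r4 m[φ2→H] = [7, 6, 2, 2]
r4 m[φ3→S] = [1, 1, 7, 6]
r4 m[φ4→H] = [8, 9, 2, 3]
r4 m[φ5→N] = [0, 6, 5, 2]
r4 m[E→φ0] = [1, 3, 0, 3]
r4 m[E→φ1] = [7, 4, 1, 8]
r4 m[N→φ0] = [3, 11, 8, 8]
r4 m[N→φ2] = [1, 12, 5, 4]
r4 m[N→φ5] = [4, 11, 3, 8]
r4 m[S→φ2] = [1, 1, 7, 6]
r4 m[S→φ3] = [4, 3, 8, 5]
r4 m[H→φ2] = [8, 9, 2, 3]
r4 m[H→φ4] = [7, 6, 2, 2]
r4 m[D→φ1] = [0, 0, 0, 0]
r5 m[φ0→E] = [11, 7, 4, 11]
r5 m[φ0→N] = [1, 6, 0, 2]
r5 m[φ1→E] = [1, 3, 0, 3]
r5 m[φ1→D] = [1, 2, 1, 3]
r5 m[φ2→N] = [3, 5, 3, 6]
r5 m[φ2→S] = [4, 3, 8, 5]
r5 m[φ2→H] = [8, 7, 2, 2]
r5 m[φ3→S] = [1, 1, 7, 6]
r5 m[φ4→H] = [8, 9, 2, 3]
r5 m[φ5→N] = [0, 6, 5, 2]
r5 m[E→φ0] = [1, 3, 0, 3]
r5 m[E→φ1] = [7, 4, 1, 8]
r5 m[N→φ0] = [3, 11, 8, 8]
r5 m[N→φ2] = [1, 12, 5, 4]
r5 m[N→φ5] = [4, 11, 3, 8]
r5 m[S→φ2] = [1, 1, 7, 6]
r5 m[S→φ3] = [4, 3, 8, 5]
r5 m[H→φ2] = [8, 9, 2, 3]
r5 m[H→φ4] = [7, 6, 2, 2]
r5 m[D→φ1] = [0, 0, 0, 0]
r6 m[φ0→E] = [11, 7, 4, 11]
r6 m[φ0→N] = [1, 6, 0, 2]
r6 m[φ1→E] = [1, 3, 0, 3]
r6 m[φ1→D] = [1, 2, 1, 3]
r6 m[φ2→N] = [3, 5, 3, 6]
r6 m[φ2→S] = [4, 3, 8, 5]
r6 m[φ2→H] = [8, 7, 2, 2]
r6 m[φ3→S] = [1, 1, 7, 6]
r6 m[φ4→H] = [8, 9, 2, 3]
r6 m[φ5→N] = [0, 6, 5, 2]
r6 m[E→φ0] = [1, 3, 0, 3]
r6 m[E→φ1] = [11, 7, 4, 11]
r6 m[N→φ0] = [3, 11, 8, 8]
r6 m[N→φ2] = [1, 12, 5, 4]
r6 m[N→φ5] = [4, 11, 3, 8]
r6 m[S→φ2] = [1, 1, 7, 6]
r6 m[S→φ3] = [4, 3, 8, 5]
r6 m[H→φ2] = [8, 9, 2, 3]
r6 m[H→φ4] = [8, 7, 2, 2]
r6 m[D→φ1] = [0, 0, 0, 0]
r7 m[φ0→E] = [11, 7, 4, 11]
r7 m[φ0→N] = [1, 6, 0, 2]
r7 m[φ1→E] = [1, 3, 0, 3]
r7 m[φ1→D] = [4, 5, 4, 6]
r7 m[φ2→N] = [3, 5, 3, 6]
r7 m[φ2→S] = [4, 3, 8, 5]
r7 m[φ2→H] = [8, 7, 2, 2]
r7 m[φ3→S] = [1, 1, 7, 6]
r7 m[φ4→H] = [8, 9, 2, 3]
r7 m[φ5→N] = [0, 6, 5, 2]
r7 m[E→φ0] = [1, 3, 0, 3]
r7 m[E→φ1] = [11, 7, 4, 11]
r7 m[N→φ0] = [3, 11, 8, 8]
r7 m[N→φ2] = [1, 12, 5, 4]
r7 m[N→φ5] = [4, 11, 3, 8]
r7 m[S→φ2] = [1, 1, 7, 6]
r7 m[S→φ3] = [4, 3, 8, 5]
r7 m[H→φ2] = [8, 9, 2, 3]
r7 m[H→φ4] = [8, 7, 2, 2]
r7 m[D→φ1] = [0, 0, 0, 0]
r8 m[φ0→E] = [11, 7, 4, 11]
r8 m[φ0→N] = [1, 6, 0, 2]
r8 m[φ1→E] = [1, 3, 0, 3]
r8 m[φ1→D] = [4, 5, 4, 6]
r8 m[φ2→N] = [3, 5, 3, 6]
r8 m[φ2→S] = [4, 3, 8, 5]
r8 m[φ2→H] = [8, 7, 2, 2]
r8 m[φ3→S] = [1, 1, 7, 6]
r8 m[φ4→H] = [8, 9, 2, 3]
r8 m[φ5→N] = [0, 6, 5, 2]
r8 m[E→φ0] = [1, 3, 0, 3]
r8 m[E→φ1] = [11, 7, 4, 11]
r8 m[N→φ0] = [3, 11, 8, 8]
r8 m[N→φ2] = [1, 12, 5, 4]
r8 m[N→φ5] = [4, 11, 3, 8]
r8 m[S→φ2] = [1, 1, 7, 6]
r8 m[S→φ3] = [4, 3, 8, 5]
r8 m[H→φ2] = [8, 9, 2, 3]
r8 m[H→φ4] = [8, 7, 2, 2]
r8 m[D→φ1] = [0, 0, 0, 0]
fixed point reached at round 8
traceback from E: (E=2, N=0, S=1, H=2, D=0), score=4

assignment: (E=2, N=0, S=1, H=2, D=0); score = 4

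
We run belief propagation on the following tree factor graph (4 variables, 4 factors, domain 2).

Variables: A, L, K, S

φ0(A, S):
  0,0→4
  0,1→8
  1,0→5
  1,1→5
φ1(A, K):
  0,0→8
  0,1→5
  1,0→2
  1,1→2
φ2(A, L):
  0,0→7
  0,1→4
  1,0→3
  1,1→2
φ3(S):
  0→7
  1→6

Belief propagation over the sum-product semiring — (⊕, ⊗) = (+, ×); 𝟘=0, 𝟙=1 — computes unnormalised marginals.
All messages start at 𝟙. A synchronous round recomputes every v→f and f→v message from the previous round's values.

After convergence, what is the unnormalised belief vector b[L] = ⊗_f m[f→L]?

b[L] = [7696, 4472]

init: all messages = 𝟙 over 2 values
r1 m[φ0→A] = [12, 10]
r1 m[φ0→S] = [9, 13]
r1 m[φ1→A] = [13, 4]
r1 m[φ1→K] = [10, 7]
r1 m[φ2→A] = [11, 5]
r1 m[φ2→L] = [10, 6]
r1 m[φ3→S] = [7, 6]
r1 m[A→φ0] = [1, 1]
r1 m[A→φ1] = [1, 1]
r1 m[A→φ2] = [1, 1]
r1 m[L→φ2] = [1, 1]
r1 m[K→φ1] = [1, 1]
r1 m[S→φ0] = [1, 1]
r1 m[S→φ3] = [1, 1]
r2 m[φ0→A] = [12, 10]
r2 m[φ0→S] = [9, 13]
r2 m[φ1→A] = [13, 4]
r2 m[φ1→K] = [10, 7]
r2 m[φ2→A] = [11, 5]
r2 m[φ2→L] = [10, 6]
r2 m[φ3→S] = [7, 6]
r2 m[A→φ0] = [143, 20]
r2 m[A→φ1] = [132, 50]
r2 m[A→φ2] = [156, 40]
r2 m[L→φ2] = [1, 1]
r2 m[K→φ1] = [1, 1]
r2 m[S→φ0] = [7, 6]
r2 m[S→φ3] = [9, 13]
r3 m[φ0→A] = [76, 65]
r3 m[φ0→S] = [672, 1244]
r3 m[φ1→A] = [13, 4]
r3 m[φ1→K] = [1156, 760]
r3 m[φ2→A] = [11, 5]
r3 m[φ2→L] = [1212, 704]
r3 m[φ3→S] = [7, 6]
r3 m[A→φ0] = [143, 20]
r3 m[A→φ1] = [132, 50]
r3 m[A→φ2] = [156, 40]
r3 m[L→φ2] = [1, 1]
r3 m[K→φ1] = [1, 1]
r3 m[S→φ0] = [7, 6]
r3 m[S→φ3] = [9, 13]
r4 m[φ0→A] = [76, 65]
r4 m[φ0→S] = [672, 1244]
r4 m[φ1→A] = [13, 4]
r4 m[φ1→K] = [1156, 760]
r4 m[φ2→A] = [11, 5]
r4 m[φ2→L] = [1212, 704]
r4 m[φ3→S] = [7, 6]
r4 m[A→φ0] = [143, 20]
r4 m[A→φ1] = [836, 325]
r4 m[A→φ2] = [988, 260]
r4 m[L→φ2] = [1, 1]
r4 m[K→φ1] = [1, 1]
r4 m[S→φ0] = [7, 6]
r4 m[S→φ3] = [672, 1244]
r5 m[φ0→A] = [76, 65]
r5 m[φ0→S] = [672, 1244]
r5 m[φ1→A] = [13, 4]
r5 m[φ1→K] = [7338, 4830]
r5 m[φ2→A] = [11, 5]
r5 m[φ2→L] = [7696, 4472]
r5 m[φ3→S] = [7, 6]
r5 m[A→φ0] = [143, 20]
r5 m[A→φ1] = [836, 325]
r5 m[A→φ2] = [988, 260]
r5 m[L→φ2] = [1, 1]
r5 m[K→φ1] = [1, 1]
r5 m[S→φ0] = [7, 6]
r5 m[S→φ3] = [672, 1244]
r6 m[φ0→A] = [76, 65]
r6 m[φ0→S] = [672, 1244]
r6 m[φ1→A] = [13, 4]
r6 m[φ1→K] = [7338, 4830]
r6 m[φ2→A] = [11, 5]
r6 m[φ2→L] = [7696, 4472]
r6 m[φ3→S] = [7, 6]
r6 m[A→φ0] = [143, 20]
r6 m[A→φ1] = [836, 325]
r6 m[A→φ2] = [988, 260]
r6 m[L→φ2] = [1, 1]
r6 m[K→φ1] = [1, 1]
r6 m[S→φ0] = [7, 6]
r6 m[S→φ3] = [672, 1244]
fixed point reached at round 6
b[L] = ⊗ incoming = [7696, 4472]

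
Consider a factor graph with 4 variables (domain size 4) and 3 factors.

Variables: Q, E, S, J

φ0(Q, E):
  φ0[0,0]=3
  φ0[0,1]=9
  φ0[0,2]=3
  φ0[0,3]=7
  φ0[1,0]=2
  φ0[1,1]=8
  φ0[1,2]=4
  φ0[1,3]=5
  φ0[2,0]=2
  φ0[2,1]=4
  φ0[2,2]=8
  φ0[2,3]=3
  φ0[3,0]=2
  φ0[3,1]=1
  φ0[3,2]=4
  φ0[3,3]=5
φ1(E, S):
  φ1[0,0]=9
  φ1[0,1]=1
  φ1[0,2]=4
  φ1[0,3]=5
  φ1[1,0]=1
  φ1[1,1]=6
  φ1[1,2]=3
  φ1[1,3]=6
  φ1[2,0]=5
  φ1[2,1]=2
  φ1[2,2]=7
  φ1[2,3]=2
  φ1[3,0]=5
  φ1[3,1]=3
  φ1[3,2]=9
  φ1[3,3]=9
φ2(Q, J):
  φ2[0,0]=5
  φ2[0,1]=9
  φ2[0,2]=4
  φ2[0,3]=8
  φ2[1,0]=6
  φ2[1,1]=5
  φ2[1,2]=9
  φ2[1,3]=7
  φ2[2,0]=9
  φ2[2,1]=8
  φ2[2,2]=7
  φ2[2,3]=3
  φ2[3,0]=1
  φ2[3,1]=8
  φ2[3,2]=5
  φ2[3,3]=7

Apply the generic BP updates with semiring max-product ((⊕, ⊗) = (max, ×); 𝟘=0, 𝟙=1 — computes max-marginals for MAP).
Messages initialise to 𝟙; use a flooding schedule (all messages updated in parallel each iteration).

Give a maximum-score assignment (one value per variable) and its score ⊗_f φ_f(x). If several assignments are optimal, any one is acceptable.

assignment: (Q=0, E=3, S=2, J=1); score = 567

init: all messages = 𝟙 over 4 values
r1 m[φ0→Q] = [9, 8, 8, 5]
r1 m[φ0→E] = [3, 9, 8, 7]
r1 m[φ1→E] = [9, 6, 7, 9]
r1 m[φ1→S] = [9, 6, 9, 9]
r1 m[φ2→Q] = [9, 9, 9, 8]
r1 m[φ2→J] = [9, 9, 9, 8]
r1 m[Q→φ0] = [1, 1, 1, 1]
r1 m[Q→φ2] = [1, 1, 1, 1]
r1 m[E→φ0] = [1, 1, 1, 1]
r1 m[E→φ1] = [1, 1, 1, 1]
r1 m[S→φ1] = [1, 1, 1, 1]
r1 m[J→φ2] = [1, 1, 1, 1]
r2 m[φ0→Q] = [9, 8, 8, 5]
r2 m[φ0→E] = [3, 9, 8, 7]
r2 m[φ1→E] = [9, 6, 7, 9]
r2 m[φ1→S] = [9, 6, 9, 9]
r2 m[φ2→Q] = [9, 9, 9, 8]
r2 m[φ2→J] = [9, 9, 9, 8]
r2 m[Q→φ0] = [9, 9, 9, 8]
r2 m[Q→φ2] = [9, 8, 8, 5]
r2 m[E→φ0] = [9, 6, 7, 9]
r2 m[E→φ1] = [3, 9, 8, 7]
r2 m[S→φ1] = [1, 1, 1, 1]
r2 m[J→φ2] = [1, 1, 1, 1]
r3 m[φ0→Q] = [63, 48, 56, 45]
r3 m[φ0→E] = [27, 81, 72, 63]
r3 m[φ1→E] = [9, 6, 7, 9]
r3 m[φ1→S] = [40, 54, 63, 63]
r3 m[φ2→Q] = [9, 9, 9, 8]
r3 m[φ2→J] = [72, 81, 72, 72]
r3 m[Q→φ0] = [9, 9, 9, 8]
r3 m[Q→φ2] = [9, 8, 8, 5]
r3 m[E→φ0] = [9, 6, 7, 9]
r3 m[E→φ1] = [3, 9, 8, 7]
r3 m[S→φ1] = [1, 1, 1, 1]
r3 m[J→φ2] = [1, 1, 1, 1]
r4 m[φ0→Q] = [63, 48, 56, 45]
r4 m[φ0→E] = [27, 81, 72, 63]
r4 m[φ1→E] = [9, 6, 7, 9]
r4 m[φ1→S] = [40, 54, 63, 63]
r4 m[φ2→Q] = [9, 9, 9, 8]
r4 m[φ2→J] = [72, 81, 72, 72]
r4 m[Q→φ0] = [9, 9, 9, 8]
r4 m[Q→φ2] = [63, 48, 56, 45]
r4 m[E→φ0] = [9, 6, 7, 9]
r4 m[E→φ1] = [27, 81, 72, 63]
r4 m[S→φ1] = [1, 1, 1, 1]
r4 m[J→φ2] = [1, 1, 1, 1]
r5 m[φ0→Q] = [63, 48, 56, 45]
r5 m[φ0→E] = [27, 81, 72, 63]
r5 m[φ1→E] = [9, 6, 7, 9]
r5 m[φ1→S] = [360, 486, 567, 567]
r5 m[φ2→Q] = [9, 9, 9, 8]
r5 m[φ2→J] = [504, 567, 432, 504]
r5 m[Q→φ0] = [9, 9, 9, 8]
r5 m[Q→φ2] = [63, 48, 56, 45]
r5 m[E→φ0] = [9, 6, 7, 9]
r5 m[E→φ1] = [27, 81, 72, 63]
r5 m[S→φ1] = [1, 1, 1, 1]
r5 m[J→φ2] = [1, 1, 1, 1]
r6 m[φ0→Q] = [63, 48, 56, 45]
r6 m[φ0→E] = [27, 81, 72, 63]
r6 m[φ1→E] = [9, 6, 7, 9]
r6 m[φ1→S] = [360, 486, 567, 567]
r6 m[φ2→Q] = [9, 9, 9, 8]
r6 m[φ2→J] = [504, 567, 432, 504]
r6 m[Q→φ0] = [9, 9, 9, 8]
r6 m[Q→φ2] = [63, 48, 56, 45]
r6 m[E→φ0] = [9, 6, 7, 9]
r6 m[E→φ1] = [27, 81, 72, 63]
r6 m[S→φ1] = [1, 1, 1, 1]
r6 m[J→φ2] = [1, 1, 1, 1]
fixed point reached at round 6
traceback from Q: (Q=0, E=3, S=2, J=1), score=567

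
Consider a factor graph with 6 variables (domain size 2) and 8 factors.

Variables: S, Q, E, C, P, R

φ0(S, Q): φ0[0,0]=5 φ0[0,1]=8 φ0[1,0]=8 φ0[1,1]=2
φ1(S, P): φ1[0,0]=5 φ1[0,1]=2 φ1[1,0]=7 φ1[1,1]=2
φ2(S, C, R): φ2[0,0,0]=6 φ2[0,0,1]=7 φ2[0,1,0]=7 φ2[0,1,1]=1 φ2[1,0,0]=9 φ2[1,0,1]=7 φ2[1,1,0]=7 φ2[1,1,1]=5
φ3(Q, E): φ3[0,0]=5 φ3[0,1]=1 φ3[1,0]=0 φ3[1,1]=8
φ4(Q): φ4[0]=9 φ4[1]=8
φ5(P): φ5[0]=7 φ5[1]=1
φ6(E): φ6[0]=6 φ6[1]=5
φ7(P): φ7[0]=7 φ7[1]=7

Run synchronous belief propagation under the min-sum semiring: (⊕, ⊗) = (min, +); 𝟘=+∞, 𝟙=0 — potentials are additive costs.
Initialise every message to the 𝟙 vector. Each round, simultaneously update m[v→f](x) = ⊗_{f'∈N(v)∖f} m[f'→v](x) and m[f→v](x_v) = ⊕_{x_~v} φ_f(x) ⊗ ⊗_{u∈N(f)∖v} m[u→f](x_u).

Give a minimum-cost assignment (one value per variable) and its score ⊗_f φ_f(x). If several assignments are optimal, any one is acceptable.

assignment: (S=0, Q=0, E=1, C=1, P=1, R=1); score = 31

init: all messages = 𝟙 over 2 values
r1 m[φ0→S] = [5, 2]
r1 m[φ0→Q] = [5, 2]
r1 m[φ1→S] = [2, 2]
r1 m[φ1→P] = [5, 2]
r1 m[φ2→S] = [1, 5]
r1 m[φ2→C] = [6, 1]
r1 m[φ2→R] = [6, 1]
r1 m[φ3→Q] = [1, 0]
r1 m[φ3→E] = [0, 1]
r1 m[φ4→Q] = [9, 8]
r1 m[φ5→P] = [7, 1]
r1 m[φ6→E] = [6, 5]
r1 m[φ7→P] = [7, 7]
r1 m[S→φ0] = [0, 0]
r1 m[S→φ1] = [0, 0]
r1 m[S→φ2] = [0, 0]
r1 m[Q→φ0] = [0, 0]
r1 m[Q→φ3] = [0, 0]
r1 m[Q→φ4] = [0, 0]
r1 m[E→φ3] = [0, 0]
r1 m[E→φ6] = [0, 0]
r1 m[C→φ2] = [0, 0]
r1 m[P→φ1] = [0, 0]
r1 m[P→φ5] = [0, 0]
r1 m[P→φ7] = [0, 0]
r1 m[R→φ2] = [0, 0]
r2 m[φ0→S] = [5, 2]
r2 m[φ0→Q] = [5, 2]
r2 m[φ1→S] = [2, 2]
r2 m[φ1→P] = [5, 2]
r2 m[φ2→S] = [1, 5]
r2 m[φ2→C] = [6, 1]
r2 m[φ2→R] = [6, 1]
r2 m[φ3→Q] = [1, 0]
r2 m[φ3→E] = [0, 1]
r2 m[φ4→Q] = [9, 8]
r2 m[φ5→P] = [7, 1]
r2 m[φ6→E] = [6, 5]
r2 m[φ7→P] = [7, 7]
r2 m[S→φ0] = [3, 7]
r2 m[S→φ1] = [6, 7]
r2 m[S→φ2] = [7, 4]
r2 m[Q→φ0] = [10, 8]
r2 m[Q→φ3] = [14, 10]
r2 m[Q→φ4] = [6, 2]
r2 m[E→φ3] = [6, 5]
r2 m[E→φ6] = [0, 1]
r2 m[C→φ2] = [0, 0]
r2 m[P→φ1] = [14, 8]
r2 m[P→φ5] = [12, 9]
r2 m[P→φ7] = [12, 3]
r2 m[R→φ2] = [0, 0]
r3 m[φ0→S] = [15, 10]
r3 m[φ0→Q] = [8, 9]
r3 m[φ1→S] = [10, 10]
r3 m[φ1→P] = [11, 8]
r3 m[φ2→S] = [1, 5]
r3 m[φ2→C] = [11, 8]
r3 m[φ2→R] = [11, 8]
r3 m[φ3→Q] = [6, 6]
r3 m[φ3→E] = [10, 15]
r3 m[φ4→Q] = [9, 8]
r3 m[φ5→P] = [7, 1]
r3 m[φ6→E] = [6, 5]
r3 m[φ7→P] = [7, 7]
r3 m[S→φ0] = [3, 7]
r3 m[S→φ1] = [6, 7]
r3 m[S→φ2] = [7, 4]
r3 m[Q→φ0] = [10, 8]
r3 m[Q→φ3] = [14, 10]
r3 m[Q→φ4] = [6, 2]
r3 m[E→φ3] = [6, 5]
r3 m[E→φ6] = [0, 1]
r3 m[C→φ2] = [0, 0]
r3 m[P→φ1] = [14, 8]
r3 m[P→φ5] = [12, 9]
r3 m[P→φ7] = [12, 3]
r3 m[R→φ2] = [0, 0]
r4 m[φ0→S] = [15, 10]
r4 m[φ0→Q] = [8, 9]
r4 m[φ1→S] = [10, 10]
r4 m[φ1→P] = [11, 8]
r4 m[φ2→S] = [1, 5]
r4 m[φ2→C] = [11, 8]
r4 m[φ2→R] = [11, 8]
r4 m[φ3→Q] = [6, 6]
r4 m[φ3→E] = [10, 15]
r4 m[φ4→Q] = [9, 8]
r4 m[φ5→P] = [7, 1]
r4 m[φ6→E] = [6, 5]
r4 m[φ7→P] = [7, 7]
r4 m[S→φ0] = [11, 15]
r4 m[S→φ1] = [16, 15]
r4 m[S→φ2] = [25, 20]
r4 m[Q→φ0] = [15, 14]
r4 m[Q→φ3] = [17, 17]
r4 m[Q→φ4] = [14, 15]
r4 m[E→φ3] = [6, 5]
r4 m[E→φ6] = [10, 15]
r4 m[C→φ2] = [0, 0]
r4 m[P→φ1] = [14, 8]
r4 m[P→φ5] = [18, 15]
r4 m[P→φ7] = [18, 9]
r4 m[R→φ2] = [0, 0]
r5 m[φ0→S] = [20, 16]
r5 m[φ0→Q] = [16, 17]
r5 m[φ1→S] = [10, 10]
r5 m[φ1→P] = [21, 17]
r5 m[φ2→S] = [1, 5]
r5 m[φ2→C] = [27, 25]
r5 m[φ2→R] = [27, 25]
r5 m[φ3→Q] = [6, 6]
r5 m[φ3→E] = [17, 18]
r5 m[φ4→Q] = [9, 8]
r5 m[φ5→P] = [7, 1]
r5 m[φ6→E] = [6, 5]
r5 m[φ7→P] = [7, 7]
r5 m[S→φ0] = [11, 15]
r5 m[S→φ1] = [16, 15]
r5 m[S→φ2] = [25, 20]
r5 m[Q→φ0] = [15, 14]
r5 m[Q→φ3] = [17, 17]
r5 m[Q→φ4] = [14, 15]
r5 m[E→φ3] = [6, 5]
r5 m[E→φ6] = [10, 15]
r5 m[C→φ2] = [0, 0]
r5 m[P→φ1] = [14, 8]
r5 m[P→φ5] = [18, 15]
r5 m[P→φ7] = [18, 9]
r5 m[R→φ2] = [0, 0]
r6 m[φ0→S] = [20, 16]
r6 m[φ0→Q] = [16, 17]
r6 m[φ1→S] = [10, 10]
r6 m[φ1→P] = [21, 17]
r6 m[φ2→S] = [1, 5]
r6 m[φ2→C] = [27, 25]
r6 m[φ2→R] = [27, 25]
r6 m[φ3→Q] = [6, 6]
r6 m[φ3→E] = [17, 18]
r6 m[φ4→Q] = [9, 8]
r6 m[φ5→P] = [7, 1]
r6 m[φ6→E] = [6, 5]
r6 m[φ7→P] = [7, 7]
r6 m[S→φ0] = [11, 15]
r6 m[S→φ1] = [21, 21]
r6 m[S→φ2] = [30, 26]
r6 m[Q→φ0] = [15, 14]
r6 m[Q→φ3] = [25, 25]
r6 m[Q→φ4] = [22, 23]
r6 m[E→φ3] = [6, 5]
r6 m[E→φ6] = [17, 18]
r6 m[C→φ2] = [0, 0]
r6 m[P→φ1] = [14, 8]
r6 m[P→φ5] = [28, 24]
r6 m[P→φ7] = [28, 18]
r6 m[R→φ2] = [0, 0]
r7 m[φ0→S] = [20, 16]
r7 m[φ0→Q] = [16, 17]
r7 m[φ1→S] = [10, 10]
r7 m[φ1→P] = [26, 23]
r7 m[φ2→S] = [1, 5]
r7 m[φ2→C] = [33, 31]
r7 m[φ2→R] = [33, 31]
r7 m[φ3→Q] = [6, 6]
r7 m[φ3→E] = [25, 26]
r7 m[φ4→Q] = [9, 8]
r7 m[φ5→P] = [7, 1]
r7 m[φ6→E] = [6, 5]
r7 m[φ7→P] = [7, 7]
r7 m[S→φ0] = [11, 15]
r7 m[S→φ1] = [21, 21]
r7 m[S→φ2] = [30, 26]
r7 m[Q→φ0] = [15, 14]
r7 m[Q→φ3] = [25, 25]
r7 m[Q→φ4] = [22, 23]
r7 m[E→φ3] = [6, 5]
r7 m[E→φ6] = [17, 18]
r7 m[C→φ2] = [0, 0]
r7 m[P→φ1] = [14, 8]
r7 m[P→φ5] = [28, 24]
r7 m[P→φ7] = [28, 18]
r7 m[R→φ2] = [0, 0]
r8 m[φ0→S] = [20, 16]
r8 m[φ0→Q] = [16, 17]
r8 m[φ1→S] = [10, 10]
r8 m[φ1→P] = [26, 23]
r8 m[φ2→S] = [1, 5]
r8 m[φ2→C] = [33, 31]
r8 m[φ2→R] = [33, 31]
r8 m[φ3→Q] = [6, 6]
r8 m[φ3→E] = [25, 26]
r8 m[φ4→Q] = [9, 8]
r8 m[φ5→P] = [7, 1]
r8 m[φ6→E] = [6, 5]
r8 m[φ7→P] = [7, 7]
r8 m[S→φ0] = [11, 15]
r8 m[S→φ1] = [21, 21]
r8 m[S→φ2] = [30, 26]
r8 m[Q→φ0] = [15, 14]
r8 m[Q→φ3] = [25, 25]
r8 m[Q→φ4] = [22, 23]
r8 m[E→φ3] = [6, 5]
r8 m[E→φ6] = [25, 26]
r8 m[C→φ2] = [0, 0]
r8 m[P→φ1] = [14, 8]
r8 m[P→φ5] = [33, 30]
r8 m[P→φ7] = [33, 24]
r8 m[R→φ2] = [0, 0]
r9 m[φ0→S] = [20, 16]
r9 m[φ0→Q] = [16, 17]
r9 m[φ1→S] = [10, 10]
r9 m[φ1→P] = [26, 23]
r9 m[φ2→S] = [1, 5]
r9 m[φ2→C] = [33, 31]
r9 m[φ2→R] = [33, 31]
r9 m[φ3→Q] = [6, 6]
r9 m[φ3→E] = [25, 26]
r9 m[φ4→Q] = [9, 8]
r9 m[φ5→P] = [7, 1]
r9 m[φ6→E] = [6, 5]
r9 m[φ7→P] = [7, 7]
r9 m[S→φ0] = [11, 15]
r9 m[S→φ1] = [21, 21]
r9 m[S→φ2] = [30, 26]
r9 m[Q→φ0] = [15, 14]
r9 m[Q→φ3] = [25, 25]
r9 m[Q→φ4] = [22, 23]
r9 m[E→φ3] = [6, 5]
r9 m[E→φ6] = [25, 26]
r9 m[C→φ2] = [0, 0]
r9 m[P→φ1] = [14, 8]
r9 m[P→φ5] = [33, 30]
r9 m[P→φ7] = [33, 24]
r9 m[R→φ2] = [0, 0]
fixed point reached at round 9
traceback from S: (S=0, Q=0, E=1, C=1, P=1, R=1), score=31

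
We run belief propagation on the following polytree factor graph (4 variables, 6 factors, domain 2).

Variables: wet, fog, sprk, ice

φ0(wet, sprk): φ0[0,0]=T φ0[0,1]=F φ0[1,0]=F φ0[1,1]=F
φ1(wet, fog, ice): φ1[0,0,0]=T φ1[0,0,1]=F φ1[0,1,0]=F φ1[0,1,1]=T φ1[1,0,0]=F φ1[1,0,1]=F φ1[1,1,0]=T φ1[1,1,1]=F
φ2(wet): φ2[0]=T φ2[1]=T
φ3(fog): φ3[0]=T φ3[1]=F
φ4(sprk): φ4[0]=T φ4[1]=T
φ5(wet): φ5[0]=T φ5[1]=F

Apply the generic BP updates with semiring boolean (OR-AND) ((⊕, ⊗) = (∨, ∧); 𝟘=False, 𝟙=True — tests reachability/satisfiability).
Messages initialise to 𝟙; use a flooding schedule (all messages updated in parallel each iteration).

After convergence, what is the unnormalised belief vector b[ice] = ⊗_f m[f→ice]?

b[ice] = [T, F]

init: all messages = 𝟙 over 2 values
r1 m[φ0→wet] = [T, F]
r1 m[φ0→sprk] = [T, F]
r1 m[φ1→wet] = [T, T]
r1 m[φ1→fog] = [T, T]
r1 m[φ1→ice] = [T, T]
r1 m[φ2→wet] = [T, T]
r1 m[φ3→fog] = [T, F]
r1 m[φ4→sprk] = [T, T]
r1 m[φ5→wet] = [T, F]
r1 m[wet→φ0] = [T, T]
r1 m[wet→φ1] = [T, T]
r1 m[wet→φ2] = [T, T]
r1 m[wet→φ5] = [T, T]
r1 m[fog→φ1] = [T, T]
r1 m[fog→φ3] = [T, T]
r1 m[sprk→φ0] = [T, T]
r1 m[sprk→φ4] = [T, T]
r1 m[ice→φ1] = [T, T]
r2 m[φ0→wet] = [T, F]
r2 m[φ0→sprk] = [T, F]
r2 m[φ1→wet] = [T, T]
r2 m[φ1→fog] = [T, T]
r2 m[φ1→ice] = [T, T]
r2 m[φ2→wet] = [T, T]
r2 m[φ3→fog] = [T, F]
r2 m[φ4→sprk] = [T, T]
r2 m[φ5→wet] = [T, F]
r2 m[wet→φ0] = [T, F]
r2 m[wet→φ1] = [T, F]
r2 m[wet→φ2] = [T, F]
r2 m[wet→φ5] = [T, F]
r2 m[fog→φ1] = [T, F]
r2 m[fog→φ3] = [T, T]
r2 m[sprk→φ0] = [T, T]
r2 m[sprk→φ4] = [T, F]
r2 m[ice→φ1] = [T, T]
r3 m[φ0→wet] = [T, F]
r3 m[φ0→sprk] = [T, F]
r3 m[φ1→wet] = [T, F]
r3 m[φ1→fog] = [T, T]
r3 m[φ1→ice] = [T, F]
r3 m[φ2→wet] = [T, T]
r3 m[φ3→fog] = [T, F]
r3 m[φ4→sprk] = [T, T]
r3 m[φ5→wet] = [T, F]
r3 m[wet→φ0] = [T, F]
r3 m[wet→φ1] = [T, F]
r3 m[wet→φ2] = [T, F]
r3 m[wet→φ5] = [T, F]
r3 m[fog→φ1] = [T, F]
r3 m[fog→φ3] = [T, T]
r3 m[sprk→φ0] = [T, T]
r3 m[sprk→φ4] = [T, F]
r3 m[ice→φ1] = [T, T]
r4 m[φ0→wet] = [T, F]
r4 m[φ0→sprk] = [T, F]
r4 m[φ1→wet] = [T, F]
r4 m[φ1→fog] = [T, T]
r4 m[φ1→ice] = [T, F]
r4 m[φ2→wet] = [T, T]
r4 m[φ3→fog] = [T, F]
r4 m[φ4→sprk] = [T, T]
r4 m[φ5→wet] = [T, F]
r4 m[wet→φ0] = [T, F]
r4 m[wet→φ1] = [T, F]
r4 m[wet→φ2] = [T, F]
r4 m[wet→φ5] = [T, F]
r4 m[fog→φ1] = [T, F]
r4 m[fog→φ3] = [T, T]
r4 m[sprk→φ0] = [T, T]
r4 m[sprk→φ4] = [T, F]
r4 m[ice→φ1] = [T, T]
fixed point reached at round 4
b[ice] = ⊗ incoming = [T, F]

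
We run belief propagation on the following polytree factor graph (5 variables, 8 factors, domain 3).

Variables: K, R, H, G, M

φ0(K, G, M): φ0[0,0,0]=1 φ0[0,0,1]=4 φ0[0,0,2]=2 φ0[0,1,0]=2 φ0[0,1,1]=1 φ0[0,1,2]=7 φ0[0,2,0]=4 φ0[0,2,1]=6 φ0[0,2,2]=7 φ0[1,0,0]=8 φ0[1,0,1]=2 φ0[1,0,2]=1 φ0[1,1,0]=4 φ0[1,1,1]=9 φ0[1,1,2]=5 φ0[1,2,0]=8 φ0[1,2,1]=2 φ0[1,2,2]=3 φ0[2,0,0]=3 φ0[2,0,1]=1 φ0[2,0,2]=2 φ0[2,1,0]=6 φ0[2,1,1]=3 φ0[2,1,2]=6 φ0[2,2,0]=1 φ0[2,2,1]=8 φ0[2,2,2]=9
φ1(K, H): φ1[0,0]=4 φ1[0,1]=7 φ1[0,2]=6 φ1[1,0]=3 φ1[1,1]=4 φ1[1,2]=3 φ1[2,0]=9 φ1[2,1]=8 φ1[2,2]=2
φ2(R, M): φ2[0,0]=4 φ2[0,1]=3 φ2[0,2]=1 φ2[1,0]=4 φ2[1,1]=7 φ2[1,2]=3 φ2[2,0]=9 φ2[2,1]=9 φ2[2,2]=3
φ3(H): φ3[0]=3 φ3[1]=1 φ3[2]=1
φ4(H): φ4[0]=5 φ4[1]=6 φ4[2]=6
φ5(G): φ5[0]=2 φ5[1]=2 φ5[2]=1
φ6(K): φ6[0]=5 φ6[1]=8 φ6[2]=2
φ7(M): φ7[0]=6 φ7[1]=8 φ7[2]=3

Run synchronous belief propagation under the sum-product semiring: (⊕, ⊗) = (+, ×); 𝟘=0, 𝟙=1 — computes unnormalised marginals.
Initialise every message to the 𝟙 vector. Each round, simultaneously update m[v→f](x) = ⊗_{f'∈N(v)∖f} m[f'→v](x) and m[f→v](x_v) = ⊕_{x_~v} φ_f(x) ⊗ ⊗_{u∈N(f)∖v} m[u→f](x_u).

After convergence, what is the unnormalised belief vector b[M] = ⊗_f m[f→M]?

init: all messages = 𝟙 over 3 values
r1 m[φ0→K] = [34, 42, 39]
r1 m[φ0→G] = [24, 43, 48]
r1 m[φ0→M] = [37, 36, 42]
r1 m[φ1→K] = [17, 10, 19]
r1 m[φ1→H] = [16, 19, 11]
r1 m[φ2→R] = [8, 14, 21]
r1 m[φ2→M] = [17, 19, 7]
r1 m[φ3→H] = [3, 1, 1]
r1 m[φ4→H] = [5, 6, 6]
r1 m[φ5→G] = [2, 2, 1]
r1 m[φ6→K] = [5, 8, 2]
r1 m[φ7→M] = [6, 8, 3]
r1 m[K→φ0] = [1, 1, 1]
r1 m[K→φ1] = [1, 1, 1]
r1 m[K→φ6] = [1, 1, 1]
r1 m[R→φ2] = [1, 1, 1]
r1 m[H→φ1] = [1, 1, 1]
r1 m[H→φ3] = [1, 1, 1]
r1 m[H→φ4] = [1, 1, 1]
r1 m[G→φ0] = [1, 1, 1]
r1 m[G→φ5] = [1, 1, 1]
r1 m[M→φ0] = [1, 1, 1]
r1 m[M→φ2] = [1, 1, 1]
r1 m[M→φ7] = [1, 1, 1]
r2 m[φ0→K] = [34, 42, 39]
r2 m[φ0→G] = [24, 43, 48]
r2 m[φ0→M] = [37, 36, 42]
r2 m[φ1→K] = [17, 10, 19]
r2 m[φ1→H] = [16, 19, 11]
r2 m[φ2→R] = [8, 14, 21]
r2 m[φ2→M] = [17, 19, 7]
r2 m[φ3→H] = [3, 1, 1]
r2 m[φ4→H] = [5, 6, 6]
r2 m[φ5→G] = [2, 2, 1]
r2 m[φ6→K] = [5, 8, 2]
r2 m[φ7→M] = [6, 8, 3]
r2 m[K→φ0] = [85, 80, 38]
r2 m[K→φ1] = [170, 336, 78]
r2 m[K→φ6] = [578, 420, 741]
r2 m[R→φ2] = [1, 1, 1]
r2 m[H→φ1] = [15, 6, 6]
r2 m[H→φ3] = [80, 114, 66]
r2 m[H→φ4] = [48, 19, 11]
r2 m[G→φ0] = [2, 2, 1]
r2 m[G→φ5] = [24, 43, 48]
r2 m[M→φ0] = [102, 152, 21]
r2 m[M→φ2] = [222, 288, 126]
r2 m[M→φ7] = [629, 684, 294]
r3 m[φ0→K] = [3977, 7227, 4895]
r3 m[φ0→G] = [174200, 238607, 276601]
r3 m[φ0→M] = [4132, 3888, 4275]
r3 m[φ1→K] = [138, 87, 195]
r3 m[φ1→H] = [2390, 3158, 2184]
r3 m[φ2→R] = [1878, 3282, 4968]
r3 m[φ2→M] = [17, 19, 7]
r3 m[φ3→H] = [3, 1, 1]
r3 m[φ4→H] = [5, 6, 6]
r3 m[φ5→G] = [2, 2, 1]
r3 m[φ6→K] = [5, 8, 2]
r3 m[φ7→M] = [6, 8, 3]
r3 m[K→φ0] = [85, 80, 38]
r3 m[K→φ1] = [170, 336, 78]
r3 m[K→φ6] = [578, 420, 741]
r3 m[R→φ2] = [1, 1, 1]
r3 m[H→φ1] = [15, 6, 6]
r3 m[H→φ3] = [80, 114, 66]
r3 m[H→φ4] = [48, 19, 11]
r3 m[G→φ0] = [2, 2, 1]
r3 m[G→φ5] = [24, 43, 48]
r3 m[M→φ0] = [102, 152, 21]
r3 m[M→φ2] = [222, 288, 126]
r3 m[M→φ7] = [629, 684, 294]
r4 m[φ0→K] = [3977, 7227, 4895]
r4 m[φ0→G] = [174200, 238607, 276601]
r4 m[φ0→M] = [4132, 3888, 4275]
r4 m[φ1→K] = [138, 87, 195]
r4 m[φ1→H] = [2390, 3158, 2184]
r4 m[φ2→R] = [1878, 3282, 4968]
r4 m[φ2→M] = [17, 19, 7]
r4 m[φ3→H] = [3, 1, 1]
r4 m[φ4→H] = [5, 6, 6]
r4 m[φ5→G] = [2, 2, 1]
r4 m[φ6→K] = [5, 8, 2]
r4 m[φ7→M] = [6, 8, 3]
r4 m[K→φ0] = [690, 696, 390]
r4 m[K→φ1] = [19885, 57816, 9790]
r4 m[K→φ6] = [548826, 628749, 954525]
r4 m[R→φ2] = [1, 1, 1]
r4 m[H→φ1] = [15, 6, 6]
r4 m[H→φ3] = [11950, 18948, 13104]
r4 m[H→φ4] = [7170, 3158, 2184]
r4 m[G→φ0] = [2, 2, 1]
r4 m[G→φ5] = [174200, 238607, 276601]
r4 m[M→φ0] = [102, 152, 21]
r4 m[M→φ2] = [24792, 31104, 12825]
r4 m[M→φ7] = [70244, 73872, 29925]
r5 m[φ0→K] = [3977, 7227, 4895]
r5 m[φ0→G] = [1508016, 2121906, 2423328]
r5 m[φ0→M] = [36582, 33984, 37440]
r5 m[φ1→K] = [138, 87, 195]
r5 m[φ1→H] = [341098, 448779, 312338]
r5 m[φ2→R] = [205305, 355371, 541539]
r5 m[φ2→M] = [17, 19, 7]
r5 m[φ3→H] = [3, 1, 1]
r5 m[φ4→H] = [5, 6, 6]
r5 m[φ5→G] = [2, 2, 1]
r5 m[φ6→K] = [5, 8, 2]
r5 m[φ7→M] = [6, 8, 3]
r5 m[K→φ0] = [690, 696, 390]
r5 m[K→φ1] = [19885, 57816, 9790]
r5 m[K→φ6] = [548826, 628749, 954525]
r5 m[R→φ2] = [1, 1, 1]
r5 m[H→φ1] = [15, 6, 6]
r5 m[H→φ3] = [11950, 18948, 13104]
r5 m[H→φ4] = [7170, 3158, 2184]
r5 m[G→φ0] = [2, 2, 1]
r5 m[G→φ5] = [174200, 238607, 276601]
r5 m[M→φ0] = [102, 152, 21]
r5 m[M→φ2] = [24792, 31104, 12825]
r5 m[M→φ7] = [70244, 73872, 29925]
r6 m[φ0→K] = [3977, 7227, 4895]
r6 m[φ0→G] = [1508016, 2121906, 2423328]
r6 m[φ0→M] = [36582, 33984, 37440]
r6 m[φ1→K] = [138, 87, 195]
r6 m[φ1→H] = [341098, 448779, 312338]
r6 m[φ2→R] = [205305, 355371, 541539]
r6 m[φ2→M] = [17, 19, 7]
r6 m[φ3→H] = [3, 1, 1]
r6 m[φ4→H] = [5, 6, 6]
r6 m[φ5→G] = [2, 2, 1]
r6 m[φ6→K] = [5, 8, 2]
r6 m[φ7→M] = [6, 8, 3]
r6 m[K→φ0] = [690, 696, 390]
r6 m[K→φ1] = [19885, 57816, 9790]
r6 m[K→φ6] = [548826, 628749, 954525]
r6 m[R→φ2] = [1, 1, 1]
r6 m[H→φ1] = [15, 6, 6]
r6 m[H→φ3] = [1705490, 2692674, 1874028]
r6 m[H→φ4] = [1023294, 448779, 312338]
r6 m[G→φ0] = [2, 2, 1]
r6 m[G→φ5] = [1508016, 2121906, 2423328]
r6 m[M→φ0] = [102, 152, 21]
r6 m[M→φ2] = [219492, 271872, 112320]
r6 m[M→φ7] = [621894, 645696, 262080]
r7 m[φ0→K] = [3977, 7227, 4895]
r7 m[φ0→G] = [1508016, 2121906, 2423328]
r7 m[φ0→M] = [36582, 33984, 37440]
r7 m[φ1→K] = [138, 87, 195]
r7 m[φ1→H] = [341098, 448779, 312338]
r7 m[φ2→R] = [1805904, 3118032, 4759236]
r7 m[φ2→M] = [17, 19, 7]
r7 m[φ3→H] = [3, 1, 1]
r7 m[φ4→H] = [5, 6, 6]
r7 m[φ5→G] = [2, 2, 1]
r7 m[φ6→K] = [5, 8, 2]
r7 m[φ7→M] = [6, 8, 3]
r7 m[K→φ0] = [690, 696, 390]
r7 m[K→φ1] = [19885, 57816, 9790]
r7 m[K→φ6] = [548826, 628749, 954525]
r7 m[R→φ2] = [1, 1, 1]
r7 m[H→φ1] = [15, 6, 6]
r7 m[H→φ3] = [1705490, 2692674, 1874028]
r7 m[H→φ4] = [1023294, 448779, 312338]
r7 m[G→φ0] = [2, 2, 1]
r7 m[G→φ5] = [1508016, 2121906, 2423328]
r7 m[M→φ0] = [102, 152, 21]
r7 m[M→φ2] = [219492, 271872, 112320]
r7 m[M→φ7] = [621894, 645696, 262080]
r8 m[φ0→K] = [3977, 7227, 4895]
r8 m[φ0→G] = [1508016, 2121906, 2423328]
r8 m[φ0→M] = [36582, 33984, 37440]
r8 m[φ1→K] = [138, 87, 195]
r8 m[φ1→H] = [341098, 448779, 312338]
r8 m[φ2→R] = [1805904, 3118032, 4759236]
r8 m[φ2→M] = [17, 19, 7]
r8 m[φ3→H] = [3, 1, 1]
r8 m[φ4→H] = [5, 6, 6]
r8 m[φ5→G] = [2, 2, 1]
r8 m[φ6→K] = [5, 8, 2]
r8 m[φ7→M] = [6, 8, 3]
r8 m[K→φ0] = [690, 696, 390]
r8 m[K→φ1] = [19885, 57816, 9790]
r8 m[K→φ6] = [548826, 628749, 954525]
r8 m[R→φ2] = [1, 1, 1]
r8 m[H→φ1] = [15, 6, 6]
r8 m[H→φ3] = [1705490, 2692674, 1874028]
r8 m[H→φ4] = [1023294, 448779, 312338]
r8 m[G→φ0] = [2, 2, 1]
r8 m[G→φ5] = [1508016, 2121906, 2423328]
r8 m[M→φ0] = [102, 152, 21]
r8 m[M→φ2] = [219492, 271872, 112320]
r8 m[M→φ7] = [621894, 645696, 262080]
fixed point reached at round 8
b[M] = ⊗ incoming = [3731364, 5165568, 786240]

b[M] = [3731364, 5165568, 786240]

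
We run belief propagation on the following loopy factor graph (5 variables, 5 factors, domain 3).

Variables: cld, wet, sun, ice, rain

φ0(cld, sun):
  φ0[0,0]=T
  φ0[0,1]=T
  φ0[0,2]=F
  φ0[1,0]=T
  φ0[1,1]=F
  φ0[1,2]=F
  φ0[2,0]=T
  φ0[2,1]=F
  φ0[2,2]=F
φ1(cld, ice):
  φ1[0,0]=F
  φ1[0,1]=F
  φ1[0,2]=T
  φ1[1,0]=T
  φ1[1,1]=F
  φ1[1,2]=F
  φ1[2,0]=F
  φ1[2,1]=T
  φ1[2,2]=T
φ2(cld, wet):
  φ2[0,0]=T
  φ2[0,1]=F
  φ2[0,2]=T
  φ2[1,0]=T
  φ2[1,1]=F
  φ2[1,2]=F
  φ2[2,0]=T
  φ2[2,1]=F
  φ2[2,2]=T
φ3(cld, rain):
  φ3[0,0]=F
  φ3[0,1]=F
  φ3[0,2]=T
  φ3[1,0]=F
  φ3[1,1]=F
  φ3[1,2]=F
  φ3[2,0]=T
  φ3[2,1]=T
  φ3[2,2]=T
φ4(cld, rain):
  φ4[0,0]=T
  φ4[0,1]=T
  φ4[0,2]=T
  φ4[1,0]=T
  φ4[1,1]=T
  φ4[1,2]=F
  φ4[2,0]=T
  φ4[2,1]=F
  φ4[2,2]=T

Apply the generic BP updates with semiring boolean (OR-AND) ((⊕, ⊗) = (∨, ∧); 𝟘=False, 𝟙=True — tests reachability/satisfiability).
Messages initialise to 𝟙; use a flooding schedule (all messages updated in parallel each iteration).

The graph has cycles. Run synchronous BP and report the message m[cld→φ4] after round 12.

message @ round 12 = [T, F, T]

init: all messages = 𝟙 over 3 values
r1 m[φ0→cld] = [T, T, T]
r1 m[φ0→sun] = [T, T, F]
r1 m[φ1→cld] = [T, T, T]
r1 m[φ1→ice] = [T, T, T]
r1 m[φ2→cld] = [T, T, T]
r1 m[φ2→wet] = [T, F, T]
r1 m[φ3→cld] = [T, F, T]
r1 m[φ3→rain] = [T, T, T]
r1 m[φ4→cld] = [T, T, T]
r1 m[φ4→rain] = [T, T, T]
r1 m[cld→φ0] = [T, T, T]
r1 m[cld→φ1] = [T, T, T]
r1 m[cld→φ2] = [T, T, T]
r1 m[cld→φ3] = [T, T, T]
r1 m[cld→φ4] = [T, T, T]
r1 m[wet→φ2] = [T, T, T]
r1 m[sun→φ0] = [T, T, T]
r1 m[ice→φ1] = [T, T, T]
r1 m[rain→φ3] = [T, T, T]
r1 m[rain→φ4] = [T, T, T]
r2 m[φ0→cld] = [T, T, T]
r2 m[φ0→sun] = [T, T, F]
r2 m[φ1→cld] = [T, T, T]
r2 m[φ1→ice] = [T, T, T]
r2 m[φ2→cld] = [T, T, T]
r2 m[φ2→wet] = [T, F, T]
r2 m[φ3→cld] = [T, F, T]
r2 m[φ3→rain] = [T, T, T]
r2 m[φ4→cld] = [T, T, T]
r2 m[φ4→rain] = [T, T, T]
r2 m[cld→φ0] = [T, F, T]
r2 m[cld→φ1] = [T, F, T]
r2 m[cld→φ2] = [T, F, T]
r2 m[cld→φ3] = [T, T, T]
r2 m[cld→φ4] = [T, F, T]
r2 m[wet→φ2] = [T, T, T]
r2 m[sun→φ0] = [T, T, T]
r2 m[ice→φ1] = [T, T, T]
r2 m[rain→φ3] = [T, T, T]
r2 m[rain→φ4] = [T, T, T]
r3 m[φ0→cld] = [T, T, T]
r3 m[φ0→sun] = [T, T, F]
r3 m[φ1→cld] = [T, T, T]
r3 m[φ1→ice] = [F, T, T]
r3 m[φ2→cld] = [T, T, T]
r3 m[φ2→wet] = [T, F, T]
r3 m[φ3→cld] = [T, F, T]
r3 m[φ3→rain] = [T, T, T]
r3 m[φ4→cld] = [T, T, T]
r3 m[φ4→rain] = [T, T, T]
r3 m[cld→φ0] = [T, F, T]
r3 m[cld→φ1] = [T, F, T]
r3 m[cld→φ2] = [T, F, T]
r3 m[cld→φ3] = [T, T, T]
r3 m[cld→φ4] = [T, F, T]
r3 m[wet→φ2] = [T, T, T]
r3 m[sun→φ0] = [T, T, T]
r3 m[ice→φ1] = [T, T, T]
r3 m[rain→φ3] = [T, T, T]
r3 m[rain→φ4] = [T, T, T]
r4 m[φ0→cld] = [T, T, T]
r4 m[φ0→sun] = [T, T, F]
r4 m[φ1→cld] = [T, T, T]
r4 m[φ1→ice] = [F, T, T]
r4 m[φ2→cld] = [T, T, T]
r4 m[φ2→wet] = [T, F, T]
r4 m[φ3→cld] = [T, F, T]
r4 m[φ3→rain] = [T, T, T]
r4 m[φ4→cld] = [T, T, T]
r4 m[φ4→rain] = [T, T, T]
r4 m[cld→φ0] = [T, F, T]
r4 m[cld→φ1] = [T, F, T]
r4 m[cld→φ2] = [T, F, T]
r4 m[cld→φ3] = [T, T, T]
r4 m[cld→φ4] = [T, F, T]
r4 m[wet→φ2] = [T, T, T]
r4 m[sun→φ0] = [T, T, T]
r4 m[ice→φ1] = [T, T, T]
r4 m[rain→φ3] = [T, T, T]
r4 m[rain→φ4] = [T, T, T]
r5 m[φ0→cld] = [T, T, T]
r5 m[φ0→sun] = [T, T, F]
r5 m[φ1→cld] = [T, T, T]
r5 m[φ1→ice] = [F, T, T]
r5 m[φ2→cld] = [T, T, T]
r5 m[φ2→wet] = [T, F, T]
r5 m[φ3→cld] = [T, F, T]
r5 m[φ3→rain] = [T, T, T]
r5 m[φ4→cld] = [T, T, T]
r5 m[φ4→rain] = [T, T, T]
r5 m[cld→φ0] = [T, F, T]
r5 m[cld→φ1] = [T, F, T]
r5 m[cld→φ2] = [T, F, T]
r5 m[cld→φ3] = [T, T, T]
r5 m[cld→φ4] = [T, F, T]
r5 m[wet→φ2] = [T, T, T]
r5 m[sun→φ0] = [T, T, T]
r5 m[ice→φ1] = [T, T, T]
r5 m[rain→φ3] = [T, T, T]
r5 m[rain→φ4] = [T, T, T]
r6 m[φ0→cld] = [T, T, T]
r6 m[φ0→sun] = [T, T, F]
r6 m[φ1→cld] = [T, T, T]
r6 m[φ1→ice] = [F, T, T]
r6 m[φ2→cld] = [T, T, T]
r6 m[φ2→wet] = [T, F, T]
r6 m[φ3→cld] = [T, F, T]
r6 m[φ3→rain] = [T, T, T]
r6 m[φ4→cld] = [T, T, T]
r6 m[φ4→rain] = [T, T, T]
r6 m[cld→φ0] = [T, F, T]
r6 m[cld→φ1] = [T, F, T]
r6 m[cld→φ2] = [T, F, T]
r6 m[cld→φ3] = [T, T, T]
r6 m[cld→φ4] = [T, F, T]
r6 m[wet→φ2] = [T, T, T]
r6 m[sun→φ0] = [T, T, T]
r6 m[ice→φ1] = [T, T, T]
r6 m[rain→φ3] = [T, T, T]
r6 m[rain→φ4] = [T, T, T]
r7 m[φ0→cld] = [T, T, T]
r7 m[φ0→sun] = [T, T, F]
r7 m[φ1→cld] = [T, T, T]
r7 m[φ1→ice] = [F, T, T]
r7 m[φ2→cld] = [T, T, T]
r7 m[φ2→wet] = [T, F, T]
r7 m[φ3→cld] = [T, F, T]
r7 m[φ3→rain] = [T, T, T]
r7 m[φ4→cld] = [T, T, T]
r7 m[φ4→rain] = [T, T, T]
r7 m[cld→φ0] = [T, F, T]
r7 m[cld→φ1] = [T, F, T]
r7 m[cld→φ2] = [T, F, T]
r7 m[cld→φ3] = [T, T, T]
r7 m[cld→φ4] = [T, F, T]
r7 m[wet→φ2] = [T, T, T]
r7 m[sun→φ0] = [T, T, T]
r7 m[ice→φ1] = [T, T, T]
r7 m[rain→φ3] = [T, T, T]
r7 m[rain→φ4] = [T, T, T]
r8 m[φ0→cld] = [T, T, T]
r8 m[φ0→sun] = [T, T, F]
r8 m[φ1→cld] = [T, T, T]
r8 m[φ1→ice] = [F, T, T]
r8 m[φ2→cld] = [T, T, T]
r8 m[φ2→wet] = [T, F, T]
r8 m[φ3→cld] = [T, F, T]
r8 m[φ3→rain] = [T, T, T]
r8 m[φ4→cld] = [T, T, T]
r8 m[φ4→rain] = [T, T, T]
r8 m[cld→φ0] = [T, F, T]
r8 m[cld→φ1] = [T, F, T]
r8 m[cld→φ2] = [T, F, T]
r8 m[cld→φ3] = [T, T, T]
r8 m[cld→φ4] = [T, F, T]
r8 m[wet→φ2] = [T, T, T]
r8 m[sun→φ0] = [T, T, T]
r8 m[ice→φ1] = [T, T, T]
r8 m[rain→φ3] = [T, T, T]
r8 m[rain→φ4] = [T, T, T]
r9 m[φ0→cld] = [T, T, T]
r9 m[φ0→sun] = [T, T, F]
r9 m[φ1→cld] = [T, T, T]
r9 m[φ1→ice] = [F, T, T]
r9 m[φ2→cld] = [T, T, T]
r9 m[φ2→wet] = [T, F, T]
r9 m[φ3→cld] = [T, F, T]
r9 m[φ3→rain] = [T, T, T]
r9 m[φ4→cld] = [T, T, T]
r9 m[φ4→rain] = [T, T, T]
r9 m[cld→φ0] = [T, F, T]
r9 m[cld→φ1] = [T, F, T]
r9 m[cld→φ2] = [T, F, T]
r9 m[cld→φ3] = [T, T, T]
r9 m[cld→φ4] = [T, F, T]
r9 m[wet→φ2] = [T, T, T]
r9 m[sun→φ0] = [T, T, T]
r9 m[ice→φ1] = [T, T, T]
r9 m[rain→φ3] = [T, T, T]
r9 m[rain→φ4] = [T, T, T]
r10 m[φ0→cld] = [T, T, T]
r10 m[φ0→sun] = [T, T, F]
r10 m[φ1→cld] = [T, T, T]
r10 m[φ1→ice] = [F, T, T]
r10 m[φ2→cld] = [T, T, T]
r10 m[φ2→wet] = [T, F, T]
r10 m[φ3→cld] = [T, F, T]
r10 m[φ3→rain] = [T, T, T]
r10 m[φ4→cld] = [T, T, T]
r10 m[φ4→rain] = [T, T, T]
r10 m[cld→φ0] = [T, F, T]
r10 m[cld→φ1] = [T, F, T]
r10 m[cld→φ2] = [T, F, T]
r10 m[cld→φ3] = [T, T, T]
r10 m[cld→φ4] = [T, F, T]
r10 m[wet→φ2] = [T, T, T]
r10 m[sun→φ0] = [T, T, T]
r10 m[ice→φ1] = [T, T, T]
r10 m[rain→φ3] = [T, T, T]
r10 m[rain→φ4] = [T, T, T]
r11 m[φ0→cld] = [T, T, T]
r11 m[φ0→sun] = [T, T, F]
r11 m[φ1→cld] = [T, T, T]
r11 m[φ1→ice] = [F, T, T]
r11 m[φ2→cld] = [T, T, T]
r11 m[φ2→wet] = [T, F, T]
r11 m[φ3→cld] = [T, F, T]
r11 m[φ3→rain] = [T, T, T]
r11 m[φ4→cld] = [T, T, T]
r11 m[φ4→rain] = [T, T, T]
r11 m[cld→φ0] = [T, F, T]
r11 m[cld→φ1] = [T, F, T]
r11 m[cld→φ2] = [T, F, T]
r11 m[cld→φ3] = [T, T, T]
r11 m[cld→φ4] = [T, F, T]
r11 m[wet→φ2] = [T, T, T]
r11 m[sun→φ0] = [T, T, T]
r11 m[ice→φ1] = [T, T, T]
r11 m[rain→φ3] = [T, T, T]
r11 m[rain→φ4] = [T, T, T]
r12 m[φ0→cld] = [T, T, T]
r12 m[φ0→sun] = [T, T, F]
r12 m[φ1→cld] = [T, T, T]
r12 m[φ1→ice] = [F, T, T]
r12 m[φ2→cld] = [T, T, T]
r12 m[φ2→wet] = [T, F, T]
r12 m[φ3→cld] = [T, F, T]
r12 m[φ3→rain] = [T, T, T]
r12 m[φ4→cld] = [T, T, T]
r12 m[φ4→rain] = [T, T, T]
r12 m[cld→φ0] = [T, F, T]
r12 m[cld→φ1] = [T, F, T]
r12 m[cld→φ2] = [T, F, T]
r12 m[cld→φ3] = [T, T, T]
r12 m[cld→φ4] = [T, F, T]
r12 m[wet→φ2] = [T, T, T]
r12 m[sun→φ0] = [T, T, T]
r12 m[ice→φ1] = [T, T, T]
r12 m[rain→φ3] = [T, T, T]
r12 m[rain→φ4] = [T, T, T]
fixed point reached at round 4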